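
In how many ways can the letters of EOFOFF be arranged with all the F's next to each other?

12

Treat the 3 copies of F as a single block. The multiset to arrange is then {FFF, E, O, O}, 4 items in all.
That gives (4)!/(2!) = 12 arrangements.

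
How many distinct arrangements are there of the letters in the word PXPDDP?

60

PXPDDP has 6 letters with D appearing twice and P appearing 3 times.
So there are 6! / (3!·2!) = 60 distinguishable arrangements.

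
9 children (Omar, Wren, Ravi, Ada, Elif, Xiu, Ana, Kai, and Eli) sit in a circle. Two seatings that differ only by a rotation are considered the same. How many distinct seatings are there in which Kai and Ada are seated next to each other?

10080

Glue Kai and Ada into a block (2 internal orders). Seating 8 units around a circle gives (7)! arrangements.
So 2 × (7)! = 2 × 5040 = 10080.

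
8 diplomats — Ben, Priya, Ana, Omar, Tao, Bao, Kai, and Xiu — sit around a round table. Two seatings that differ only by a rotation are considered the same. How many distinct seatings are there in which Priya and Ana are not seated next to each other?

3600

Without the restriction there are (7)! = 5040 seatings.
Those with Priya next to Ana: fuse the pair into one unit and seat 7 units around a circle — 2·(6)! = 1440.
Subtracting, 5040 − 1440 = 3600.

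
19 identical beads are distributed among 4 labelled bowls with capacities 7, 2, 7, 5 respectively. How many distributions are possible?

By stars and bars, unrestricted non-negative solutions to x_1+…+x_4 = 19 number C(19+3,3) = 1540.
Subtract solutions that violate a single cap (substitute x_i' = x_i − (cap_i+1)): x_1 ≥ 8 gives C(14,3) = 364; x_2 ≥ 3 gives C(19,3) = 969; x_3 ≥ 8 gives C(14,3) = 364; x_4 ≥ 6 gives C(16,3) = 560. Together 2257.
Add back pairs where two caps are both exceeded: 165 + 20 + 56 + 165 + 286 + 56 = 748.
Subtract triples: 1 + 10 + 0 + 10 = 21.
By inclusion–exclusion the count is 1540 − 2257 + 748 − 21 = 10.

10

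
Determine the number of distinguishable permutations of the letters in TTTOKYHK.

3360

TTTOKYHK has 8 letters with K appearing twice and T appearing 3 times.
Dividing 8! = 40320 by 3!·2! = 12 for the repeated letters gives 3360.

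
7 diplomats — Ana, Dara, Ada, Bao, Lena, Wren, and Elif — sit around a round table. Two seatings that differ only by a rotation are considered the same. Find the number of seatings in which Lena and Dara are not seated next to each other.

480

Without the restriction there are (6)! = 720 seatings.
Those with Lena next to Dara: fuse the pair into one unit and seat 6 units around a circle — 2·(5)! = 240.
Subtracting, 720 − 240 = 480.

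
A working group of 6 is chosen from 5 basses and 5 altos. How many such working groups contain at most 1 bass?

Split by how many basses are chosen (0 through 1).
Sum: C(5,0)·C(5,6) + C(5,1)·C(5,5) = 0 + 5 = 5.

5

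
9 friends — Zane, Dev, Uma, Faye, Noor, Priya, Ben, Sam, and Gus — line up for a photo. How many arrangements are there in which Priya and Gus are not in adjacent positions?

282240

Of the 9! = 362880 arrangements, those with Priya and Gus adjacent number 2 × 8! = 80640 (treat the pair as a block with 2 internal orders).
So 362880 − 80640 = 282240 arrangements keep them apart.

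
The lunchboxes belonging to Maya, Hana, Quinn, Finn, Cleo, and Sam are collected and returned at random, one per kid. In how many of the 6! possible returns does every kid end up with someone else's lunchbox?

265

This is the derangement count D_6: permutations of 6 items with no fixed point.
By inclusion–exclusion this is Σ_{j=0}^{6} (−1)^j C(6,j)·(6−j)!.
Computing: 720 − 720 + 360 − 120 + 30 − 6 + 1 = 265.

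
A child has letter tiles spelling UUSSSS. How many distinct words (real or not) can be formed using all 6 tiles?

15

The 6 letters of UUSSSS have repeats: S appearing 4 times and U appearing twice.
Dividing 6! = 720 by 4!·2! = 48 for the repeated letters gives 15.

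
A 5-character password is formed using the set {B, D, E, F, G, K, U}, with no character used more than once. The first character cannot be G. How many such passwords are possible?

The first character has 7−1 = 6 choices (anything except G).
The remaining 4 characters are filled from the other 6 symbols without repetition: 6 × 5 × 4 × 3 = 360.
Total: 6 × 360 = 2160.

2160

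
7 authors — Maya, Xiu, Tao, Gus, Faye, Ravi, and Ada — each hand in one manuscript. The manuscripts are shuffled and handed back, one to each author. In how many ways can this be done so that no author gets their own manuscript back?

1854

Let Aᵢ be the assignments in which author i gets their own manuscript. We want the size of the complement of A₁∪…∪A_7.
By inclusion–exclusion this is Σ_{j=0}^{7} (−1)^j C(7,j)·(7−j)!.
Computing: 5040 − 5040 + 2520 − 840 + 210 − 42 + 7 − 1 = 1854.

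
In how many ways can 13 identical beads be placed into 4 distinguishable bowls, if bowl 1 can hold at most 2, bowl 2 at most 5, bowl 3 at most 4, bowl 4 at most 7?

45

Without the upper bounds there are C(16,3) = 560 ways to split 13 among 4 bowls.
Subtract solutions that violate a single cap (substitute x_i' = x_i − (cap_i+1)): x_1 ≥ 3 gives C(13,3) = 286; x_2 ≥ 6 gives C(10,3) = 120; x_3 ≥ 5 gives C(11,3) = 165; x_4 ≥ 8 gives C(8,3) = 56. Together 627.
Add back pairs where two caps are both exceeded: 35 + 56 + 10 + 10 + 0 + 1 = 112.
By inclusion–exclusion the count is 560 − 627 + 112 = 45.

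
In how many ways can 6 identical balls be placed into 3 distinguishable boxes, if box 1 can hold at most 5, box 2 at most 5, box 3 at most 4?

23

By stars and bars, unrestricted non-negative solutions to x_1+…+x_3 = 6 number C(6+2,2) = 28.
Subtract solutions that violate a single cap (substitute x_i' = x_i − (cap_i+1)): x_1 ≥ 6 gives C(2,2) = 1; x_2 ≥ 6 gives C(2,2) = 1; x_3 ≥ 5 gives C(3,2) = 3. Together 5.
No two caps can be exceeded simultaneously, so the pair terms are all 0.
By inclusion–exclusion the count is 28 − 5 + 0 = 23.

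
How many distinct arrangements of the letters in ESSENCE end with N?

Fix N in the last position and arrange the remaining 6 letters.
Those 6 letters have E appearing 3 times and S appearing twice, giving (6)!/(3!·2!) = 60.

60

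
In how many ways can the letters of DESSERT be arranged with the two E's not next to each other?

900

Total arrangements of DESSERT: 7!/(2!·2!) = 1260.
If the two E's are adjacent, glue them into one block, leaving 6 items to arrange: (6)!/(2!) = 360 ways.
Hence 1260 − 360 = 900.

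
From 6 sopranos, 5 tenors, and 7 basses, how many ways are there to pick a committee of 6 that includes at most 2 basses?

Split by how many basses are chosen (0 through 2).
Sum: C(7,0)·C(11,6) + C(7,1)·C(11,5) + C(7,2)·C(11,4) = 462 + 3234 + 6930 = 10626.

10626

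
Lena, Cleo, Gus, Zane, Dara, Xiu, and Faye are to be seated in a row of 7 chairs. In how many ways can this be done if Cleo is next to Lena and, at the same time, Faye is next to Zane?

Treat {Cleo,Lena} as one block (2 orders) and {Faye,Zane} as another (2 orders).
That leaves 5 units to arrange: 2 × 2 × 5! = 4 × 120 = 480.

480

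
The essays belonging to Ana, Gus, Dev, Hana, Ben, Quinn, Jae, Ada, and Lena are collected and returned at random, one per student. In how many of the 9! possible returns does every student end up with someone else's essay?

Let Aᵢ be the assignments in which student i gets their own essay. We want the size of the complement of A₁∪…∪A_9.
By inclusion–exclusion this is Σ_{j=0}^{9} (−1)^j C(9,j)·(9−j)!.
Computing: 362880 − 362880 + 181440 − 60480 + 15120 − 3024 + 504 − 72 + 9 − 1 = 133496.

133496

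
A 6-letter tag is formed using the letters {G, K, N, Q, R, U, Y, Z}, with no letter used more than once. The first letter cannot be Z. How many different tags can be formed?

The first letter has 8−1 = 7 choices (anything except Z).
The remaining 5 letters are filled from the other 7 symbols without repetition: 7 × 6 × 5 × 4 × 3 = 2520.
Total: 7 × 2520 = 17640.

17640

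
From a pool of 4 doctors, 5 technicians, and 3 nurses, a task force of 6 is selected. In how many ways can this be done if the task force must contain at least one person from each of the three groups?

805

Total 6-person selections from all 12: C(12,6) = 924.
Selections missing a whole group: no doctors → C(8,6) = 28; no technicians → C(7,6) = 7; no nurses → C(9,6) = 84.
Add back selections omitting two groups (i.e. drawn from a single group): C(4,6) + C(5,6) + C(3,6) = 0.
By inclusion–exclusion: 924 − 119 + 0 = 805.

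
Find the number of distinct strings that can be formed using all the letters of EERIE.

The 5 letters of EERIE have repeats: E appearing 3 times.
Dividing 5! = 120 by 3! = 6 for the repeated letters gives 20.

20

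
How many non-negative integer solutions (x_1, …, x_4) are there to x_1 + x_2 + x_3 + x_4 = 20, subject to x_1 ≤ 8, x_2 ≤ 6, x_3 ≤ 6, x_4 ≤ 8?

157

By stars and bars, unrestricted non-negative solutions to x_1+…+x_4 = 20 number C(20+3,3) = 1771.
Subtract solutions that violate a single cap (substitute x_i' = x_i − (cap_i+1)): x_1 ≥ 9 gives C(14,3) = 364; x_2 ≥ 7 gives C(16,3) = 560; x_3 ≥ 7 gives C(16,3) = 560; x_4 ≥ 9 gives C(14,3) = 364. Together 1848.
Add back pairs where two caps are both exceeded: 35 + 35 + 10 + 84 + 35 + 35 = 234.
By inclusion–exclusion the count is 1771 − 1848 + 234 = 157.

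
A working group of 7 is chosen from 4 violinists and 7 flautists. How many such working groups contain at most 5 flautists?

Split by how many flautists are chosen (0 through 5).
Sum: C(7,0)·C(4,7) + C(7,1)·C(4,6) + C(7,2)·C(4,5) + C(7,3)·C(4,4) + C(7,4)·C(4,3) + C(7,5)·C(4,2) = 0 + 0 + 0 + 35 + 140 + 126 = 301.

301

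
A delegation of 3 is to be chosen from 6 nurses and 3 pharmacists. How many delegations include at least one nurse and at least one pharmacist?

Unrestricted: C(9,3) = 84 ways to pick any 3 of the 9.
Subtract selections that omit an entire group: no nurses → C(3,3) = 1; no pharmacists → C(6,3) = 20.
Both groups omitted at once is impossible, so 84 − 21 = 63.

63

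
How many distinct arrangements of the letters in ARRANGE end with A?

360

With the last slot taken by A, it remains to arrange the other 6 letters (RRANGE).
Those 6 letters have R appearing twice, giving (6)!/(2!) = 360.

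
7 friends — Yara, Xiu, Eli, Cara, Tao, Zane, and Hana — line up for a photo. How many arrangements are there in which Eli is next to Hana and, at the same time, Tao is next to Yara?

Treat {Eli,Hana} as one block (2 orders) and {Tao,Yara} as another (2 orders).
That leaves 5 units to arrange: 2 × 2 × 5! = 4 × 120 = 480.

480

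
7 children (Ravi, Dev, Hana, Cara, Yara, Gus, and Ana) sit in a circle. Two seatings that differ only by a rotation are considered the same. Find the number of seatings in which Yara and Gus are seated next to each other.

Treat {Yara, Gus} as one unit (2 internal orders) and seat the resulting 6 units around the table: (5)! circular arrangements.
So 2 × (5)! = 2 × 120 = 240.

240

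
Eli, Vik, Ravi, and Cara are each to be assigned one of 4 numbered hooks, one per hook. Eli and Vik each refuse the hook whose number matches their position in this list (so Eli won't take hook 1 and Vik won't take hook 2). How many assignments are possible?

14

Let Aᵢ (for i ∈ {1, 2}) be the placements that put person i in their forbidden hook. Any j of these fix j positions, leaving (4−j)! ways to fill the rest, and there are C(2,j) ways to pick which j.
By inclusion–exclusion, the number of valid placements is Σ_{j=0}^{2} (−1)^j C(2,j)·(4−j)!.
Computing: 24 − 12 + 2 = 14.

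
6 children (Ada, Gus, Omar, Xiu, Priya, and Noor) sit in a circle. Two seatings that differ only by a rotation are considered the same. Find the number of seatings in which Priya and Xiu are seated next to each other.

Glue Priya and Xiu into a block (2 internal orders). Seating 5 units around a circle gives (4)! arrangements.
So 2 × (4)! = 2 × 24 = 48.

48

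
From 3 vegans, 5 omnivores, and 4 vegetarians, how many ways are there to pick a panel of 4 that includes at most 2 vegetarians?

462

Split by how many vegetarians are chosen (0 through 2).
Sum: C(4,0)·C(8,4) + C(4,1)·C(8,3) + C(4,2)·C(8,2) = 70 + 224 + 168 = 462.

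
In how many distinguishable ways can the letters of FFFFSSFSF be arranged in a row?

84

The 9 letters of FFFFSSFSF have repeats: F appearing 6 times and S appearing 3 times.
Dividing 9! = 362880 by 6!·3! = 4320 for the repeated letters gives 84.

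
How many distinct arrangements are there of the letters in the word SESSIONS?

1680

The 8 letters of SESSIONS have repeats: S appearing 4 times.
So there are 8! / (4!) = 1680 distinguishable arrangements.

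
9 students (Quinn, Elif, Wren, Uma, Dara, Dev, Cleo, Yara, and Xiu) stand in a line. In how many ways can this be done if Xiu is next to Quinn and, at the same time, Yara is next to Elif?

Treat {Xiu,Quinn} as one block (2 orders) and {Yara,Elif} as another (2 orders).
That leaves 7 units to arrange: 2 × 2 × 7! = 4 × 5040 = 20160.

20160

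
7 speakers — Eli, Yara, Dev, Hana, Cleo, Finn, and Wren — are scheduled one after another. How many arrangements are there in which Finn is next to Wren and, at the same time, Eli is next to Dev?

Treat {Finn,Wren} as one block (2 orders) and {Eli,Dev} as another (2 orders).
That leaves 5 units to arrange: 2 × 2 × 5! = 4 × 120 = 480.

480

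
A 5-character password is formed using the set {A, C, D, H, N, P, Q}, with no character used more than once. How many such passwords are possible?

2520

This is a permutation of 5 out of 7: P(7,5) = 7!/2!.
That product is 7 × 6 × 5 × 4 × 3 = 2520.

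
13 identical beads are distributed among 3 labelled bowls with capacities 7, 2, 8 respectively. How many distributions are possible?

12

Without the upper bounds there are C(15,2) = 105 ways to split 13 among 3 bowls.
Subtract solutions that violate a single cap (substitute x_i' = x_i − (cap_i+1)): x_1 ≥ 8 gives C(7,2) = 21; x_2 ≥ 3 gives C(12,2) = 66; x_3 ≥ 9 gives C(6,2) = 15. Together 102.
Add back pairs where two caps are both exceeded: 6 + 0 + 3 = 9.
By inclusion–exclusion the count is 105 − 102 + 9 = 12.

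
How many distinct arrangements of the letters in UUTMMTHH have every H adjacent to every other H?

Treat the 2 copies of H as a single block. The multiset to arrange is then {HH, M, M, T, T, U, U}, 7 items in all.
That gives (7)!/(2!·2!·2!) = 630 arrangements.

630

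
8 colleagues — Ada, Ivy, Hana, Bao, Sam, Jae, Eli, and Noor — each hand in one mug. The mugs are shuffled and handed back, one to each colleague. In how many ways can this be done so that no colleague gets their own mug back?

14833

This is the derangement count D_8: permutations of 8 items with no fixed point.
By inclusion–exclusion this is Σ_{j=0}^{8} (−1)^j C(8,j)·(8−j)!.
Computing: 40320 − 40320 + 20160 − 6720 + 1680 − 336 + 56 − 8 + 1 = 14833.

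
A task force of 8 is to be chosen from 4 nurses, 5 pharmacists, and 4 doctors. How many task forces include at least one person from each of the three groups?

Unrestricted: C(13,8) = 1287 ways to pick any 8 of the 13.
Selections missing a whole group: no nurses → C(9,8) = 9; no pharmacists → C(8,8) = 1; no doctors → C(9,8) = 9.
Add back selections omitting two groups (i.e. drawn from a single group): C(4,8) + C(5,8) + C(4,8) = 0.
By inclusion–exclusion: 1287 − 19 + 0 = 1268.

1268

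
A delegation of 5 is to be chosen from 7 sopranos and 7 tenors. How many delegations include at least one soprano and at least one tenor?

1960

Total 5-person selections from all 14: C(14,5) = 2002.
Subtract selections that omit an entire group: no sopranos → C(7,5) = 21; no tenors → C(7,5) = 21.
Both groups omitted at once is impossible, so 2002 − 42 = 1960.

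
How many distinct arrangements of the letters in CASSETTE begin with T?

With the first slot taken by T, it remains to arrange the other 7 letters (CASSETE).
Those 7 letters have E appearing twice and S appearing twice, giving (7)!/(2!·2!) = 1260.

1260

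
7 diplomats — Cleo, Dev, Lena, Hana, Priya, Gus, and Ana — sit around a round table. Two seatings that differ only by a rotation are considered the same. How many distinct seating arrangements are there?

Seat Cleo anywhere (absorbing the rotational symmetry), then permute the other 6: (6)! = 720.

720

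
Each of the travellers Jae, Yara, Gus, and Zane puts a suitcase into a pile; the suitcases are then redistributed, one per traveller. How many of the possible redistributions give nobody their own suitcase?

9

This is the derangement count D_4: permutations of 4 items with no fixed point.
By inclusion–exclusion this is Σ_{j=0}^{4} (−1)^j C(4,j)·(4−j)!.
Computing: 24 − 24 + 12 − 4 + 1 = 9.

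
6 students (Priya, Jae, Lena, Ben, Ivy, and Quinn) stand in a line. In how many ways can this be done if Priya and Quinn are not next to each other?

There are 6! = 720 arrangements in all. If Priya and Quinn are adjacent, merging them into one block gives 2·(5)! = 240 arrangements.
Complementary counting: 720 − 240 = 480.

480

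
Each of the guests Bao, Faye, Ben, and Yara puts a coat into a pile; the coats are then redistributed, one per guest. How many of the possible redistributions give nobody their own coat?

9

Count assignments avoiding every fixed point. For any j of the 4 guests fixed to their own coat, the other 4−j can be arranged in (4−j)! ways.
By inclusion–exclusion this is Σ_{j=0}^{4} (−1)^j C(4,j)·(4−j)!.
Computing: 24 − 24 + 12 − 4 + 1 = 9.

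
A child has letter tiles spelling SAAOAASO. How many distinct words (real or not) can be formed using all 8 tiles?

Letter multiplicities in SAAOAASO: A×4, O×2, S×2.
So there are 8! / (4!·2!·2!) = 420 distinguishable arrangements.

420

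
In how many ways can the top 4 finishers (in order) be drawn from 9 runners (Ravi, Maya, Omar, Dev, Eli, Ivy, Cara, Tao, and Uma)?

There are 9 choices for 1st place, 8 for 2nd, and so on down to 6 for position 4.
That gives 9 × 8 × 7 × 6 = 3024.

3024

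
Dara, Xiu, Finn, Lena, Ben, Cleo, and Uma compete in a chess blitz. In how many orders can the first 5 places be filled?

This is an ordered selection of 5 from 7: P(7,5).
That gives 7 × 6 × 5 × 4 × 3 = 2520.

2520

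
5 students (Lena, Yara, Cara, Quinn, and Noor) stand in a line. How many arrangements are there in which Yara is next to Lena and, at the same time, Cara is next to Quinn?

Treat {Yara,Lena} as one block (2 orders) and {Cara,Quinn} as another (2 orders).
That leaves 3 units to arrange: 2 × 2 × 3! = 4 × 6 = 24.

24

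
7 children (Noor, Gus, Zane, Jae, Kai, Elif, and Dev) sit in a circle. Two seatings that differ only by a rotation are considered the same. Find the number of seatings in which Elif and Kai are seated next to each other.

Glue Elif and Kai into a block (2 internal orders). Seating 6 units around a circle gives (5)! arrangements.
So 2 × (5)! = 2 × 120 = 240.

240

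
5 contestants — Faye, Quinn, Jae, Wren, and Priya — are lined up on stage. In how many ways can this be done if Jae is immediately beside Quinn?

48

Glue Jae and Quinn into one block (2 internal orders), leaving 4 units to arrange in a row.
That gives 2 × 4! = 2 × 24 = 48.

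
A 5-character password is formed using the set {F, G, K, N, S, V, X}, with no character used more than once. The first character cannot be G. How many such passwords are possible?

The first character has 7−1 = 6 choices (anything except G).
The remaining 4 characters are filled from the other 6 symbols without repetition: 6 × 5 × 4 × 3 = 360.
Total: 6 × 360 = 2160.

2160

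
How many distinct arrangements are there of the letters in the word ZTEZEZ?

60

ZTEZEZ has 6 letters with E appearing twice and Z appearing 3 times.
Dividing 6! = 720 by 3!·2! = 12 for the repeated letters gives 60.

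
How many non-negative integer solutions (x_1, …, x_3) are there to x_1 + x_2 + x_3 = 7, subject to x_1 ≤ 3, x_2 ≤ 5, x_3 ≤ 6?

Without the upper bounds there are C(9,2) = 36 ways to split 7 among 3 variables.
Subtract solutions that violate a single cap (substitute x_i' = x_i − (cap_i+1)): x_1 ≥ 4 gives C(5,2) = 10; x_2 ≥ 6 gives C(3,2) = 3; x_3 ≥ 7 gives C(2,2) = 1. Together 14.
No two caps can be exceeded simultaneously, so the pair terms are all 0.
By inclusion–exclusion the count is 36 − 14 + 0 = 22.

22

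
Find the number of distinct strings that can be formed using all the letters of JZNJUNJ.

Letter multiplicities in JZNJUNJ: J×3, N×2, U×1, Z×1.
The number of distinct arrangements is 7!/(3!·2!) = 5040/12 = 420.

420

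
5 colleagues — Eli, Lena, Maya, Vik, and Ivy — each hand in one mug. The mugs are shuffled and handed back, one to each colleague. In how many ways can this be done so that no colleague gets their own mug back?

44

Let Aᵢ be the assignments in which colleague i gets their own mug. We want the size of the complement of A₁∪…∪A_5.
By inclusion–exclusion this is Σ_{j=0}^{5} (−1)^j C(5,j)·(5−j)!.
Computing: 120 − 120 + 60 − 20 + 5 − 1 = 44.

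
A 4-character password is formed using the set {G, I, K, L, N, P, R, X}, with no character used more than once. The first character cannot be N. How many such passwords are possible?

1470

The first character has 8−1 = 7 choices (anything except N).
The remaining 3 characters are filled from the other 7 symbols without repetition: 7 × 6 × 5 = 210.
Total: 7 × 210 = 1470.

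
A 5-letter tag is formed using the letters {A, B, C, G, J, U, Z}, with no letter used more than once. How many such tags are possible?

This is a permutation of 5 out of 7: P(7,5) = 7!/2!.
That product is 7 × 6 × 5 × 4 × 3 = 2520.

2520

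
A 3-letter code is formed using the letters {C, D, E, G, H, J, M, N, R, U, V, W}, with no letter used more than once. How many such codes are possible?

With no repetition, fill the 3 letters in order: 12 choices, then 11, down to 10.
That product is 12 × 11 × 10 = 1320.

1320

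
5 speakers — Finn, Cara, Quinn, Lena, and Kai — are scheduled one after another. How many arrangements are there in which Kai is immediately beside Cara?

48

Place the 3 others and the Kai-Cara pair as 4 objects in a line; the pair has 2 internal arrangements.
That gives 2 × 4! = 2 × 24 = 48.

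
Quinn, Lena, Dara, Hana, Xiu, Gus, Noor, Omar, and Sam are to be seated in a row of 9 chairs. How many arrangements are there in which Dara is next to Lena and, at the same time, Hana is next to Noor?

20160

Treat {Dara,Lena} as one block (2 orders) and {Hana,Noor} as another (2 orders).
That leaves 7 units to arrange: 2 × 2 × 7! = 4 × 5040 = 20160.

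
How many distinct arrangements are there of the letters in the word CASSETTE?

The 8 letters of CASSETTE have repeats: E appearing twice, S appearing twice, and T appearing twice.
Dividing 8! = 40320 by 2!·2!·2! = 8 for the repeated letters gives 5040.

5040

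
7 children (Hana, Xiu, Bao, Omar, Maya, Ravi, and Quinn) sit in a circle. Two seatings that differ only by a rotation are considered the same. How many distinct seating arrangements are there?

720

Seat Hana anywhere (absorbing the rotational symmetry), then permute the other 6: (6)! = 720.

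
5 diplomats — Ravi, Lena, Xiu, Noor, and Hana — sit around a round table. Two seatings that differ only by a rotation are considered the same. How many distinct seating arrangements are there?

24

Around a circle, 5 distinct people have 5!/5 = (4)! = 24 rotationally distinct seatings.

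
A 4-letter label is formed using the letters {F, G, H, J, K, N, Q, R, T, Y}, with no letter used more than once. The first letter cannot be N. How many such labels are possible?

4536

The first letter has 10−1 = 9 choices (anything except N).
The remaining 3 letters are filled from the other 9 symbols without repetition: 9 × 8 × 7 = 504.
Total: 9 × 504 = 4536.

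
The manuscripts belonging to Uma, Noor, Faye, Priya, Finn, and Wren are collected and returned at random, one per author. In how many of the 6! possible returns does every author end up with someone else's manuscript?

265

This is the derangement count D_6: permutations of 6 items with no fixed point.
By inclusion–exclusion this is Σ_{j=0}^{6} (−1)^j C(6,j)·(6−j)!.
Computing: 720 − 720 + 360 − 120 + 30 − 6 + 1 = 265.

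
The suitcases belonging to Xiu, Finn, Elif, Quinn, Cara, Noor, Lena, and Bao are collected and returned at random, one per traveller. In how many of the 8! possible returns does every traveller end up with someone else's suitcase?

14833

This is the derangement count D_8: permutations of 8 items with no fixed point.
By inclusion–exclusion this is Σ_{j=0}^{8} (−1)^j C(8,j)·(8−j)!.
Computing: 40320 − 40320 + 20160 − 6720 + 1680 − 336 + 56 − 8 + 1 = 14833.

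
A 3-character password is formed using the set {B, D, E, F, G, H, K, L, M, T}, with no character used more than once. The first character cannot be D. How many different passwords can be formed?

The first character has 10−1 = 9 choices (anything except D).
The remaining 2 characters are filled from the other 9 symbols without repetition: 9 × 8 = 72.
Total: 9 × 72 = 648.

648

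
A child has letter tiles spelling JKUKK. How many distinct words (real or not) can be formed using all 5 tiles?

The 5 letters of JKUKK have repeats: K appearing 3 times.
Dividing 5! = 120 by 3! = 6 for the repeated letters gives 20.

20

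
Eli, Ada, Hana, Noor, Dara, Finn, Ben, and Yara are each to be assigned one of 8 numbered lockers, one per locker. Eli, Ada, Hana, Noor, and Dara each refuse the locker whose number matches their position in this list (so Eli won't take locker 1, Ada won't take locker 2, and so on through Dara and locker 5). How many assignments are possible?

21234

Let Aᵢ (for 1 ≤ i ≤ 5) be the placements that put person i in their forbidden locker. Any j of these fix j positions, leaving (8−j)! ways to fill the rest, and there are C(5,j) ways to pick which j.
By inclusion–exclusion, the number of valid placements is Σ_{j=0}^{5} (−1)^j C(5,j)·(8−j)!.
Computing: 40320 − 25200 + 7200 − 1200 + 120 − 6 = 21234.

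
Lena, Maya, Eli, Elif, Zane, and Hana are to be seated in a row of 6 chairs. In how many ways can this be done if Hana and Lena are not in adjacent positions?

480

There are 6! = 720 arrangements in all. If Hana and Lena are adjacent, merging them into one block gives 2·(5)! = 240 arrangements.
So 720 − 240 = 480 arrangements keep them apart.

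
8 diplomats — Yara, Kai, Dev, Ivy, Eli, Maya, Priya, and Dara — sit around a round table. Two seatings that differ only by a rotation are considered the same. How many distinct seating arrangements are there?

5040

Seat Yara anywhere (absorbing the rotational symmetry), then permute the other 7: (7)! = 5040.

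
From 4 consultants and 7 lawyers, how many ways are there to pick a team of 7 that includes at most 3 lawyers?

Split by how many lawyers are chosen (0 through 3).
Sum: C(7,0)·C(4,7) + C(7,1)·C(4,6) + C(7,2)·C(4,5) + C(7,3)·C(4,4) = 0 + 0 + 0 + 35 = 35.

35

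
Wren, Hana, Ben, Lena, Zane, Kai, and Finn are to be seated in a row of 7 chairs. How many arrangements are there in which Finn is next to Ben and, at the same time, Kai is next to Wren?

480

Treat {Finn,Ben} as one block (2 orders) and {Kai,Wren} as another (2 orders).
That leaves 5 units to arrange: 2 × 2 × 5! = 4 × 120 = 480.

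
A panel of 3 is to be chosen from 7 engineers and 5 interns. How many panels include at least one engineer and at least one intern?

Unrestricted: C(12,3) = 220 ways to pick any 3 of the 12.
Subtract selections that omit an entire group: no engineers → C(5,3) = 10; no interns → C(7,3) = 35.
Both groups omitted at once is impossible, so 220 − 45 = 175.

175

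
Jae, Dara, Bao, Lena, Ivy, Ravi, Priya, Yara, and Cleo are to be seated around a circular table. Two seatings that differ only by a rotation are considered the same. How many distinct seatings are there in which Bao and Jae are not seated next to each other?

Without the restriction there are (8)! = 40320 seatings.
Those with Bao next to Jae: fuse the pair into one unit and seat 8 units around a circle — 2·(7)! = 10080.
Subtracting, 40320 − 10080 = 30240.

30240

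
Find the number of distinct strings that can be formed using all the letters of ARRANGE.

1260

Letter multiplicities in ARRANGE: A×2, E×1, G×1, N×1, R×2.
The number of distinct arrangements is 7!/(2!·2!) = 5040/4 = 1260.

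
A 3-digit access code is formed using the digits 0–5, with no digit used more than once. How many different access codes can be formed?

Choose and order 3 of the 6 symbols: the first digit has 6 options, the next 5, then 4.
6 × 5 × 4 = 120.

120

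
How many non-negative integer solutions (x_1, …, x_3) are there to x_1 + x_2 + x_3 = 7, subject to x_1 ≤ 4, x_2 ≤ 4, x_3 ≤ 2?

9

Without the upper bounds there are C(9,2) = 36 ways to split 7 among 3 variables.
Subtract solutions that violate a single cap (substitute x_i' = x_i − (cap_i+1)): x_1 ≥ 5 gives C(4,2) = 6; x_2 ≥ 5 gives C(4,2) = 6; x_3 ≥ 3 gives C(6,2) = 15. Together 27.
No two caps can be exceeded simultaneously, so the pair terms are all 0.
By inclusion–exclusion the count is 36 − 27 + 0 = 9.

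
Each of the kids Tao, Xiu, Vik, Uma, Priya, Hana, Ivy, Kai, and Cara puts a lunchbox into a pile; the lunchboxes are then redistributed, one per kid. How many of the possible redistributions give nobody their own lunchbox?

133496

Count assignments avoiding every fixed point. For any j of the 9 kids fixed to their own lunchbox, the other 9−j can be arranged in (9−j)! ways.
By inclusion–exclusion this is Σ_{j=0}^{9} (−1)^j C(9,j)·(9−j)!.
Computing: 362880 − 362880 + 181440 − 60480 + 15120 − 3024 + 504 − 72 + 9 − 1 = 133496.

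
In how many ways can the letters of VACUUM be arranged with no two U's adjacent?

There are 6!/(2!) = 360 arrangements of VACUUM in total.
Arrangements with the U's together: treat UU as one letter, giving (5)! = 120.
Hence 360 − 120 = 240.

240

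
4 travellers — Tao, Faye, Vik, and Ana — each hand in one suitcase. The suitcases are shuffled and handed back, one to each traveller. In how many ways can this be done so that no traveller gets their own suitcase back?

9

Count assignments avoiding every fixed point. For any j of the 4 travellers fixed to their own suitcase, the other 4−j can be arranged in (4−j)! ways.
By inclusion–exclusion this is Σ_{j=0}^{4} (−1)^j C(4,j)·(4−j)!.
Computing: 24 − 24 + 12 − 4 + 1 = 9.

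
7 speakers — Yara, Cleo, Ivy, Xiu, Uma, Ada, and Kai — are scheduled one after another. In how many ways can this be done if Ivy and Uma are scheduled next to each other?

1440

Place the 5 others and the Ivy-Uma pair as 6 objects in a line; the pair has 2 internal arrangements.
So the count is 2·(6)! = 1440.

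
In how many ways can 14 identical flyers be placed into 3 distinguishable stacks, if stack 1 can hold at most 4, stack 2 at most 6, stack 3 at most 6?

By stars and bars, unrestricted non-negative solutions to x_1+…+x_3 = 14 number C(14+2,2) = 120.
Subtract solutions that violate a single cap (substitute x_i' = x_i − (cap_i+1)): x_1 ≥ 5 gives C(11,2) = 55; x_2 ≥ 7 gives C(9,2) = 36; x_3 ≥ 7 gives C(9,2) = 36. Together 127.
Add back pairs where two caps are both exceeded: 6 + 6 + 1 = 13.
By inclusion–exclusion the count is 120 − 127 + 13 = 6.

6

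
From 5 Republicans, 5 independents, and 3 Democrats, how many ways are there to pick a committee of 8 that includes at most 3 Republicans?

Split by how many Republicans are chosen (0 through 3).
Sum: C(5,0)·C(8,8) + C(5,1)·C(8,7) + C(5,2)·C(8,6) + C(5,3)·C(8,5) = 1 + 40 + 280 + 560 = 881.

881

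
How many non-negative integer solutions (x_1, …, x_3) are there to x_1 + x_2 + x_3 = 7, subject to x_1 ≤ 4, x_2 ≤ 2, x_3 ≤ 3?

6

By stars and bars, unrestricted non-negative solutions to x_1+…+x_3 = 7 number C(7+2,2) = 36.
Subtract solutions that violate a single cap (substitute x_i' = x_i − (cap_i+1)): x_1 ≥ 5 gives C(4,2) = 6; x_2 ≥ 3 gives C(6,2) = 15; x_3 ≥ 4 gives C(5,2) = 10. Together 31.
Add back pairs where two caps are both exceeded: 0 + 0 + 1 = 1.
By inclusion–exclusion the count is 36 − 31 + 1 = 6.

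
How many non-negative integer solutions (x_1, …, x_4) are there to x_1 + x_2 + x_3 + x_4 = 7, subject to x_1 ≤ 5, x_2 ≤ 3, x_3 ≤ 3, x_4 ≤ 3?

56

Ignoring the caps, the number of non-negative solutions to x_1+…+x_4 = 7 is C(10,3) = 120.
Subtract solutions that violate a single cap (substitute x_i' = x_i − (cap_i+1)): x_1 ≥ 6 gives C(4,3) = 4; x_2 ≥ 4 gives C(6,3) = 20; x_3 ≥ 4 gives C(6,3) = 20; x_4 ≥ 4 gives C(6,3) = 20. Together 64.
No two caps can be exceeded simultaneously, so the pair terms are all 0.
By inclusion–exclusion the count is 120 − 64 + 0 = 56.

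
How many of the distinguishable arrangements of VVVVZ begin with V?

4

Fix V in the first position and arrange the remaining 4 letters.
Those 4 letters have V appearing 3 times, giving (4)!/(3!) = 4.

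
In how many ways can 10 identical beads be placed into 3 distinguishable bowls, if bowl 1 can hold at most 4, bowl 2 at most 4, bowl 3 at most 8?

22

By stars and bars, unrestricted non-negative solutions to x_1+…+x_3 = 10 number C(10+2,2) = 66.
Subtract solutions that violate a single cap (substitute x_i' = x_i − (cap_i+1)): x_1 ≥ 5 gives C(7,2) = 21; x_2 ≥ 5 gives C(7,2) = 21; x_3 ≥ 9 gives C(3,2) = 3. Together 45.
Add back pairs where two caps are both exceeded: 1 + 0 + 0 = 1.
By inclusion–exclusion the count is 66 − 45 + 1 = 22.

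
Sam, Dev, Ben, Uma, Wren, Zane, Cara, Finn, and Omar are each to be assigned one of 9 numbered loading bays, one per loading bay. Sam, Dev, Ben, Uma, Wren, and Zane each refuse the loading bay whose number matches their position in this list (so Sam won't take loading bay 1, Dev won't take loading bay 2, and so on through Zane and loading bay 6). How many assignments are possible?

Let Aᵢ (for 1 ≤ i ≤ 6) be the placements that put person i in their forbidden loading bay. Any j of these fix j positions, leaving (9−j)! ways to fill the rest, and there are C(6,j) ways to pick which j.
By inclusion–exclusion, the number of valid placements is Σ_{j=0}^{6} (−1)^j C(6,j)·(9−j)!.
Computing: 362880 − 241920 + 75600 − 14400 + 1800 − 144 + 6 = 183822.

183822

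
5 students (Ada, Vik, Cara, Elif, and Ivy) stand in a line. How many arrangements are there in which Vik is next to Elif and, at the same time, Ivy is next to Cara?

24

Treat {Vik,Elif} as one block (2 orders) and {Ivy,Cara} as another (2 orders).
That leaves 3 units to arrange: 2 × 2 × 3! = 4 × 6 = 24.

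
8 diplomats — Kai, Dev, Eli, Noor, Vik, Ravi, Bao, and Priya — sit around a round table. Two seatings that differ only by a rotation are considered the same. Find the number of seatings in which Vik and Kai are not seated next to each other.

3600

Without the restriction there are (7)! = 5040 seatings.
Those with Vik next to Kai: fuse the pair into one unit and seat 7 units around a circle — 2·(6)! = 1440.
Subtracting, 5040 − 1440 = 3600.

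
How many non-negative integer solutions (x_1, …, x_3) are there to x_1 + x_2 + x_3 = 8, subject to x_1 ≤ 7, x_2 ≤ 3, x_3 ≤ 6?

26

Without the upper bounds there are C(10,2) = 45 ways to split 8 among 3 variables.
Subtract solutions that violate a single cap (substitute x_i' = x_i − (cap_i+1)): x_1 ≥ 8 gives C(2,2) = 1; x_2 ≥ 4 gives C(6,2) = 15; x_3 ≥ 7 gives C(3,2) = 3. Together 19.
No two caps can be exceeded simultaneously, so the pair terms are all 0.
By inclusion–exclusion the count is 45 − 19 + 0 = 26.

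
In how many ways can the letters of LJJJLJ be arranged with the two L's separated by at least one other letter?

10

There are 6!/(4!·2!) = 15 arrangements of LJJJLJ in total.
Arrangements with the L's together: treat LL as one letter, giving (5)!/(4!) = 5.
Subtracting, 15 − 5 = 10 arrangements keep the L's apart.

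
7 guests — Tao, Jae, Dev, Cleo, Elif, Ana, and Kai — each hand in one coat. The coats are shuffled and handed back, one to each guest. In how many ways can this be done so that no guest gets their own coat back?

1854

This is the derangement count D_7: permutations of 7 items with no fixed point.
By inclusion–exclusion this is Σ_{j=0}^{7} (−1)^j C(7,j)·(7−j)!.
Computing: 5040 − 5040 + 2520 − 840 + 210 − 42 + 7 − 1 = 1854.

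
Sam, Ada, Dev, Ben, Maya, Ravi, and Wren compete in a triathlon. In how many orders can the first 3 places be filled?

210

There are 7 choices for 1st place, 6 for 2nd, and 5 for 3rd.
That gives 7 × 6 × 5 = 210.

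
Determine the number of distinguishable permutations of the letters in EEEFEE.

Letter multiplicities in EEEFEE: E×5, F×1.
So there are 6! / (5!) = 6 distinguishable arrangements.

6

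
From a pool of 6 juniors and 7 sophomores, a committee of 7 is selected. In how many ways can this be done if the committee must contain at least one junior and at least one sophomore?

1715

Total 7-person selections from all 13: C(13,7) = 1716.
Selections missing a whole group: no juniors → C(7,7) = 1; no sophomores → C(6,7) = 0.
Both groups omitted at once is impossible, so 1716 − 1 = 1715.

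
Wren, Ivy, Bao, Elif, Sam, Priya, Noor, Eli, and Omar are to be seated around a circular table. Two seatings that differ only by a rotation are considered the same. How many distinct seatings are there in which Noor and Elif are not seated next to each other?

30240

All circular seatings of 9 people number (8)! = 40320.
Those with Noor next to Elif: fuse the pair into one unit and seat 8 units around a circle — 2·(7)! = 10080.
Subtracting, 40320 − 10080 = 30240.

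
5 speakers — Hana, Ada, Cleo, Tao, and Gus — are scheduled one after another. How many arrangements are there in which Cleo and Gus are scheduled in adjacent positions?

Place the 3 others and the Cleo-Gus pair as 4 objects in a line; the pair has 2 internal arrangements.
That gives 2 × 4! = 2 × 24 = 48.

48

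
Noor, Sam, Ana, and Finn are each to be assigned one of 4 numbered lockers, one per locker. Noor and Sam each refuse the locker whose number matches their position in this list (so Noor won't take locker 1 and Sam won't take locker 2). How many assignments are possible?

14

Let Aᵢ (for i ∈ {1, 2}) be the placements that put person i in their forbidden locker. Any j of these fix j positions, leaving (4−j)! ways to fill the rest, and there are C(2,j) ways to pick which j.
By inclusion–exclusion, the number of valid placements is Σ_{j=0}^{2} (−1)^j C(2,j)·(4−j)!.
Computing: 24 − 12 + 2 = 14.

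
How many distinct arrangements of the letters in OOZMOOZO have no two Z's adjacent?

There are 8!/(5!·2!) = 168 arrangements of OOZMOOZO in total.
Arrangements with the Z's together: treat ZZ as one letter, giving (7)!/(5!) = 42.
Subtracting, 168 − 42 = 126 arrangements keep the Z's apart.

126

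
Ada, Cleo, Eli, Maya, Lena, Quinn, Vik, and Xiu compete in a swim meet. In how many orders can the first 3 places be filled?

336

This is an ordered selection of 3 from 8: P(8,3).
That gives 8 × 7 × 6 = 336.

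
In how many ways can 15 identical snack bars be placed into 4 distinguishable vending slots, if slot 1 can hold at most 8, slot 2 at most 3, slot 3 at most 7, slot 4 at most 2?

42

By stars and bars, unrestricted non-negative solutions to x_1+…+x_4 = 15 number C(15+3,3) = 816.
Subtract solutions that violate a single cap (substitute x_i' = x_i − (cap_i+1)): x_1 ≥ 9 gives C(9,3) = 84; x_2 ≥ 4 gives C(14,3) = 364; x_3 ≥ 8 gives C(10,3) = 120; x_4 ≥ 3 gives C(15,3) = 455. Together 1023.
Add back pairs where two caps are both exceeded: 10 + 0 + 20 + 20 + 165 + 35 = 250.
Subtract triples: 0 + 0 + 0 + 1 = 1.
By inclusion–exclusion the count is 816 − 1023 + 250 − 1 = 42.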